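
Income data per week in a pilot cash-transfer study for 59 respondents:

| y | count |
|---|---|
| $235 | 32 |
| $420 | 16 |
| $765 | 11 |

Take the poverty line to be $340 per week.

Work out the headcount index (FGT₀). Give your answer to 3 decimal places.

0.542

32 of the 59 respondents have income below $340.
H = 32/59 = 0.542.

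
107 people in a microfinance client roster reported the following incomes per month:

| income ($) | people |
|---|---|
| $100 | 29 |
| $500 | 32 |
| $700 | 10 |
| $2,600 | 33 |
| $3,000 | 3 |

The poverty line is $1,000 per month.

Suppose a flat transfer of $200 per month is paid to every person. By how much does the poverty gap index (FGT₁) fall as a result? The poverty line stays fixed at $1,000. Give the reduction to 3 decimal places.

Before: below the line — 29×$100, 32×$500, 10×$700; poverty gap index (FGT₁) = 0.42150.
After the $200 transfer: below the line — 29×$300, 32×$700, 10×$900; poverty gap index (FGT₁) = 0.28879.
Reduction = 0.42150 − 0.28879 = 0.133.

0.133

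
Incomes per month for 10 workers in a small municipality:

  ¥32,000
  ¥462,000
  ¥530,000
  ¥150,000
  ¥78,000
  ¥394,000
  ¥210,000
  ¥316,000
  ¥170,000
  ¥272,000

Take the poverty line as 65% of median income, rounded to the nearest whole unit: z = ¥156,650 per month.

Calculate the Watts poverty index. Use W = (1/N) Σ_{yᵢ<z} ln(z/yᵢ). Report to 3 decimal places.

Poor units: ¥32,000, ¥78,000, ¥150,000 (q = 3 of N = 10).
Log gaps: ln(156650/32000) = 1.5883; ln(156650/78000) = 0.6973; ln(156650/150000) = 0.0434.
W = 2.328962 / 10 = 0.233.

0.233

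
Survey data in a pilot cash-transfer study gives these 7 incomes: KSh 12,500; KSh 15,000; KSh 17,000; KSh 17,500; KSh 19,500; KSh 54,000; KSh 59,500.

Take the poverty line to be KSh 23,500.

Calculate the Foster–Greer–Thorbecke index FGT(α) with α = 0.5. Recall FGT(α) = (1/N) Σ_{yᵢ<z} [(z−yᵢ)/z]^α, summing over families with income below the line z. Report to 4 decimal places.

0.3899

Below the line: KSh 12,500, KSh 15,000, KSh 17,000, KSh 17,500, KSh 19,500 (q = 5 of N = 7).
Gap ratios (z−y)/z: (23500−12500)/23500 = 0.4681; (23500−15000)/23500 = 0.3617; (23500−17000)/23500 = 0.2766; (23500−17500)/23500 = 0.2553; (23500−19500)/23500 = 0.1702.
Raised to α = 0.5: 0.68417; 0.60142; 0.52592; 0.50529; 0.41257.
Sum = 2.729368; FGT(0.5) = 2.729368 / 7 = 0.3899.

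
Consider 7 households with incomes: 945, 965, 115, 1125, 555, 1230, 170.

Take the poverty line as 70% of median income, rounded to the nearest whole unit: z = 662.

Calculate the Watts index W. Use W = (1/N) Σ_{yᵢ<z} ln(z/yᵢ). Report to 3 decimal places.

Below the line: 115, 170, 555 (q = 3 of N = 7).
Log shortfalls: ln(662/115) = 1.7503; ln(662/170) = 1.3595; ln(662/555) = 0.1763.
W = 3.286098 / 7 = 0.469.

0.469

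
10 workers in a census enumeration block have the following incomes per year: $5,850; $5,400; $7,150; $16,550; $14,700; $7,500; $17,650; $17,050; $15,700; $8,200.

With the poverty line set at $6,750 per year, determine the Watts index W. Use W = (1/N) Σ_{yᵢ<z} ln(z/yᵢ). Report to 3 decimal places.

Incomes under z: $5,400, $5,850 (q = 2 of N = 10).
ln(z/y) terms: ln(6750/5400) = 0.2231; ln(6750/5850) = 0.1431.
W = 0.366244 / 10 = 0.037.

0.037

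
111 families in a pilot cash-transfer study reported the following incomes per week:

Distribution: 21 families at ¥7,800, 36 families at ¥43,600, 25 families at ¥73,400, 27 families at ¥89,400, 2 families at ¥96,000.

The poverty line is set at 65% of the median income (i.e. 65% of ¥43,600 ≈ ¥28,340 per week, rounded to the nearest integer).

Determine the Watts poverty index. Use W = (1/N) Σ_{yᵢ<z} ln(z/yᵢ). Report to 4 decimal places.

0.2441

Poor units: 21×¥7,800 (q = 21 of N = 111).
ln(z/y) terms: ln(28340/7800) = 1.2902 (×21).
W = 27.093161 / 111 = 0.2441.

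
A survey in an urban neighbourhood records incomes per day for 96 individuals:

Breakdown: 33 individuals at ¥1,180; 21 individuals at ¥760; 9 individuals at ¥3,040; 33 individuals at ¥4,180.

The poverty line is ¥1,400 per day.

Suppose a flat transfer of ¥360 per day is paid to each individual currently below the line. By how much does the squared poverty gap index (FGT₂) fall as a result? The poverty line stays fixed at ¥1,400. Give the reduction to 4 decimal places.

Before: below the line — 21×¥760, 33×¥1,180; squared poverty gap index (FGT₂) = 0.054203.
After the ¥360 transfer: below the line — 21×¥1,120; squared poverty gap index (FGT₂) = 0.008750.
Reduction = 0.054203 − 0.008750 = 0.0455.

0.0455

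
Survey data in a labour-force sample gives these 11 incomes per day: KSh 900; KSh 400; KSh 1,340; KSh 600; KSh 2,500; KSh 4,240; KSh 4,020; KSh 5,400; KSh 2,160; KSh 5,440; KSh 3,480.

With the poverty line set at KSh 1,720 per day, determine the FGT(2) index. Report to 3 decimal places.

0.117

Poor units: KSh 400, KSh 600, KSh 900, KSh 1,340 (q = 4 of N = 11).
Relative gaps: (1720−400)/1720 = 0.7674; (1720−600)/1720 = 0.6512; (1720−900)/1720 = 0.4767; (1720−1340)/1720 = 0.2209.
Squared: 0.5890; 0.4240; 0.2273; 0.0488.
Sum = 1.289075; P₂ = 1.289075 / 11 = 0.117.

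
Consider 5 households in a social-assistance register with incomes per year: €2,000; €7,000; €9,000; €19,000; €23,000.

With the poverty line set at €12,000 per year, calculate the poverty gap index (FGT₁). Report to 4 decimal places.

Poor units: €2,000, €7,000, €9,000 (q = 3 of N = 5).
Normalized shortfalls: (12000−2000)/12000 = 0.8333; (12000−7000)/12000 = 0.4167; (12000−9000)/12000 = 0.2500.
Sum of shortfalls = 1.500000; P₁ averages over all N: 1.500000 / 5 = 0.3000.

0.3000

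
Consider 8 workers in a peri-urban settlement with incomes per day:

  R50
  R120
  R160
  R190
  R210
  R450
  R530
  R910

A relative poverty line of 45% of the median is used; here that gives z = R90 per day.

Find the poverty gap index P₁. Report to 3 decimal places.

0.056

Below z: R50 (q = 1 of N = 8).
Shortfall ratios: (90−50)/90 = 0.4444.
Σ = 0.444444. Dividing by the full population N = 8 gives P₁ = 0.056.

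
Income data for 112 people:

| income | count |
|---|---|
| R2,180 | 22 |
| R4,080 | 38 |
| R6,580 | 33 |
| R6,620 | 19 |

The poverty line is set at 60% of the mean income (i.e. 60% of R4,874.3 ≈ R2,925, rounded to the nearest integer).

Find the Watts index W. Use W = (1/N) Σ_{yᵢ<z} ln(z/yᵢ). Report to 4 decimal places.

Incomes under z: 22×R2,180 (q = 22 of N = 112).
Log gaps: ln(2925/2180) = 0.2940 (×22).
W = 6.467331 / 112 = 0.0577.

0.0577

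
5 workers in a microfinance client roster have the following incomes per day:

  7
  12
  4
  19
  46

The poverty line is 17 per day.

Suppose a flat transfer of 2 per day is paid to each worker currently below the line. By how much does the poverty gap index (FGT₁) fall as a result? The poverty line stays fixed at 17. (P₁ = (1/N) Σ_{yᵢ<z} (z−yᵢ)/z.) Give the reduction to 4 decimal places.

0.0706

Before: below the line — 4, 7, 12; poverty gap index (FGT₁) = 0.329412.
After the 2 transfer: below the line — 6, 9, 14; poverty gap index (FGT₁) = 0.258824.
Reduction = 0.329412 − 0.258824 = 0.0706.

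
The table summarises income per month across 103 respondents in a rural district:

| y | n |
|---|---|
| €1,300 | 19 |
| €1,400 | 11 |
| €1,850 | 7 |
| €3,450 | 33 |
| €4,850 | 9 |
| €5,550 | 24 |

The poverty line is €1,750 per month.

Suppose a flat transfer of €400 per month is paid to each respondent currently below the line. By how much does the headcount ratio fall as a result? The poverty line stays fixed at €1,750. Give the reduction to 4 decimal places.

0.1068

Before: below the line — 19×€1,300, 11×€1,400; headcount ratio = 0.291262.
After the €400 transfer: below the line — 19×€1,700; headcount ratio = 0.184466.
Reduction = 0.291262 − 0.184466 = 0.1068.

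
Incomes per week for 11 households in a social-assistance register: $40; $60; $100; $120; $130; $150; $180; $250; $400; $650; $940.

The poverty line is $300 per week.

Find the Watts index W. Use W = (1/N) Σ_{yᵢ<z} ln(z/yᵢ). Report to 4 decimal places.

Below the line: $40, $60, $100, $120, $130, $150, $180, $250 (q = 8 of N = 11).
ln(z/y) terms: ln(300/40) = 2.0149; ln(300/60) = 1.6094; ln(300/100) = 1.0986; ln(300/120) = 0.9163; ln(300/130) = 0.8362; ln(300/150) = 0.6931; ln(300/180) = 0.5108; ln(300/250) = 0.1823.
W = 7.861786 / 11 = 0.7147.

0.7147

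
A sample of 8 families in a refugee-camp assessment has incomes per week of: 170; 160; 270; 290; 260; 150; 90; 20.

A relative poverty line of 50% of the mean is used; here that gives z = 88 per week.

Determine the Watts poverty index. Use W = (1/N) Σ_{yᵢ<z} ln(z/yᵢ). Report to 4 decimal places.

Below z: 20 (q = 1 of N = 8).
Log shortfalls: ln(88/20) = 1.4816.
W = 1.481605 / 8 = 0.1852.

0.1852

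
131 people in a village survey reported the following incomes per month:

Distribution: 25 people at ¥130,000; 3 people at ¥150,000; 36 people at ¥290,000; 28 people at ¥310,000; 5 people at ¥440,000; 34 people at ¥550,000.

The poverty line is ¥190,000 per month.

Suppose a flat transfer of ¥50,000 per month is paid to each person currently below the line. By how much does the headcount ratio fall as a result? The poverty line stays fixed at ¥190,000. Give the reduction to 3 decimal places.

Before: below the line — 25×¥130,000, 3×¥150,000; headcount ratio = 0.21374.
After the ¥50,000 transfer: below the line — 25×¥180,000; headcount ratio = 0.19084.
Reduction = 0.21374 − 0.19084 = 0.023.

0.023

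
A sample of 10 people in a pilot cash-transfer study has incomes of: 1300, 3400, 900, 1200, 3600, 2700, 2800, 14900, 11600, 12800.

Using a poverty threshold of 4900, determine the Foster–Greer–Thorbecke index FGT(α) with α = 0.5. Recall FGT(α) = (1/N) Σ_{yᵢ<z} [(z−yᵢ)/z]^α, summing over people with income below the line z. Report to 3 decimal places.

0.502

Incomes under z: 900, 1200, 1300, 2700, 2800, 3400, 3600 (q = 7 of N = 10).
Normalized shortfalls: (4900−900)/4900 = 0.8163; (4900−1200)/4900 = 0.7551; (4900−1300)/4900 = 0.7347; (4900−2700)/4900 = 0.4490; (4900−2800)/4900 = 0.4286; (4900−3400)/4900 = 0.3061; (4900−3600)/4900 = 0.2653.
Raised to α = 0.5: 0.90351; 0.86897; 0.85714; 0.67006; 0.65465; 0.55328; 0.51508.
Sum = 5.022692; FGT(0.5) = 5.022692 / 10 = 0.502.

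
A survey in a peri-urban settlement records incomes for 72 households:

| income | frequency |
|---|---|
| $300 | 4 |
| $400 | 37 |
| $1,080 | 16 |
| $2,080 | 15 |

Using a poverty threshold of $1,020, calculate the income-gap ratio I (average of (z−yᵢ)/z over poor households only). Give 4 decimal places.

Incomes under z: 4×$300, 37×$400 (q = 41 of N = 72).
Relative gaps: 0.7059 (×4), 0.6078 (×37); sum = 25.313725.
I averages over the q = 41 poor units only: 25.313725 / 41 = 0.6174.

0.6174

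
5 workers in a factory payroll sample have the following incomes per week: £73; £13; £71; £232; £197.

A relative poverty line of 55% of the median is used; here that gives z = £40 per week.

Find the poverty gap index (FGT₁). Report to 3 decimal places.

Incomes under z: £13 (q = 1 of N = 5).
Normalized shortfalls: (40−13)/40 = 0.6750.
Σ = 0.675000. Dividing by the full population N = 5 gives P₁ = 0.135.

0.135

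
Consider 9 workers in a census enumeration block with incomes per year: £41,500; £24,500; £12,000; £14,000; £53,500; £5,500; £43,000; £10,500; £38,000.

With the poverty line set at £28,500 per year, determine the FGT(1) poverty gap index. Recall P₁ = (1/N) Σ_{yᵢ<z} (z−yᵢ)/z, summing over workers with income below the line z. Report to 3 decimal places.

0.296

Poor units: £5,500, £10,500, £12,000, £14,000, £24,500 (q = 5 of N = 9).
Shortfall ratios: (28500−5500)/28500 = 0.8070; (28500−10500)/28500 = 0.6316; (28500−12000)/28500 = 0.5789; (28500−14000)/28500 = 0.5088; (28500−24500)/28500 = 0.1404.
Σ = 2.666667. Dividing by the full population N = 9 gives P₁ = 0.296.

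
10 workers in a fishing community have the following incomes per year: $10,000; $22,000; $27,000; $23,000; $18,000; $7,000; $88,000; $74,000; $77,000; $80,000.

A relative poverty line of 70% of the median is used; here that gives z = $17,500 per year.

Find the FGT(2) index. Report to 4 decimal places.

0.0544

Incomes under z: $7,000, $10,000 (q = 2 of N = 10).
Shortfall ratios: (17500−7000)/17500 = 0.6000; (17500−10000)/17500 = 0.4286.
Squared: 0.3600; 0.1837.
Sum = 0.543673; P₂ = 0.543673 / 10 = 0.0544.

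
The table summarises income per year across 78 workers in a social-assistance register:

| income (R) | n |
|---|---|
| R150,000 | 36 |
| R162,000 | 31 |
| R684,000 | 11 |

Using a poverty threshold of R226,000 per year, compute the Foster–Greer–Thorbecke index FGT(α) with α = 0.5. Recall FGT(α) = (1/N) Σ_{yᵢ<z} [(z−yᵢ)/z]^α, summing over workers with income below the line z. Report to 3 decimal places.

Below z: 36×R150,000, 31×R162,000 (q = 67 of N = 78).
Relative gaps: (226000−150000)/226000 = 0.3363 (×36); (226000−162000)/226000 = 0.2832 (×31).
Raised to α = 0.5: 0.57990 (×36); 0.53215 (×31).
Sum = 37.373089; FGT(0.5) = 37.373089 / 78 = 0.479.

0.479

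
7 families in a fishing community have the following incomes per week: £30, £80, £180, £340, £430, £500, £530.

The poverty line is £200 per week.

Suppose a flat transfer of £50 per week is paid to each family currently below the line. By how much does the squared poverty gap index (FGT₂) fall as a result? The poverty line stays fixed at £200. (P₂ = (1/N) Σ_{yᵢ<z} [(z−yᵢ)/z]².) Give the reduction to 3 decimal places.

Before: below the line — £30, £80, £180; squared poverty gap index (FGT₂) = 0.15607.
After the £50 transfer: below the line — £80, £130; squared poverty gap index (FGT₂) = 0.06893.
Reduction = 0.15607 − 0.06893 = 0.087.

0.087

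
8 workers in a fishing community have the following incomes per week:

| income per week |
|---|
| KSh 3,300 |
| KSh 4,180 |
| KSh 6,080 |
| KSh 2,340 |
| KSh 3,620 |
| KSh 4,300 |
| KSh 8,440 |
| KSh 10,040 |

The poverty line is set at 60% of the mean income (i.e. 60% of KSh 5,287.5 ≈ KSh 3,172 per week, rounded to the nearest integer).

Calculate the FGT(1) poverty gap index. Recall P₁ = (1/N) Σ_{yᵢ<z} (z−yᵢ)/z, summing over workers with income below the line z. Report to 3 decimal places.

Poor units: KSh 2,340 (q = 1 of N = 8).
Gap ratios (z−y)/z: (3172−2340)/3172 = 0.2623.
Sum of shortfalls = 0.262295; P₁ averages over all N: 0.262295 / 8 = 0.033.

0.033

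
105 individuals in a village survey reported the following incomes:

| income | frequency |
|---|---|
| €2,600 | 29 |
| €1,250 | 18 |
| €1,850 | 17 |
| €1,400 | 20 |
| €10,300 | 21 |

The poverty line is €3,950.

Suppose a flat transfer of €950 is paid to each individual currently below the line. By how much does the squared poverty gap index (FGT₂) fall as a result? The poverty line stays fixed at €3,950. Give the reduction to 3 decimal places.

Before: below the line — 18×€1,250, 20×€1,400, 17×€1,850, 29×€2,600; squared poverty gap index (FGT₂) = 0.23750.
After the €950 transfer: below the line — 18×€2,200, 20×€2,350, 17×€2,800, 29×€3,550; squared poverty gap index (FGT₂) = 0.08146.
Reduction = 0.23750 − 0.08146 = 0.156.

0.156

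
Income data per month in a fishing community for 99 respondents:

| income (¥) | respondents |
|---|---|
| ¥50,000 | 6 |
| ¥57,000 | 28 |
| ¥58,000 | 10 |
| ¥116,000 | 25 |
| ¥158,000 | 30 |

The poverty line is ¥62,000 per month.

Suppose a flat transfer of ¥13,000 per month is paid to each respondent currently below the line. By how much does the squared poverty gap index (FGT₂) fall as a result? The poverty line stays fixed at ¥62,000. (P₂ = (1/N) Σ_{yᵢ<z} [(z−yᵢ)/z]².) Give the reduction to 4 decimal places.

Before: below the line — 6×¥50,000, 28×¥57,000, 10×¥58,000; squared poverty gap index (FGT₂) = 0.004530.
After the ¥13,000 transfer: below the line — none; squared poverty gap index (FGT₂) = 0.000000.
Reduction = 0.004530 − 0.000000 = 0.0045.

0.0045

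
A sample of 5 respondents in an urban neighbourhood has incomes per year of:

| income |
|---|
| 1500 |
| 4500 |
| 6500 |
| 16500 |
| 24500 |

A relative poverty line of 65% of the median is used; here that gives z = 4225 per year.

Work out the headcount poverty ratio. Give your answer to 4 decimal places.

1 of the 5 respondents have income below 4225.
H = 1/5 = 0.2000.

0.2000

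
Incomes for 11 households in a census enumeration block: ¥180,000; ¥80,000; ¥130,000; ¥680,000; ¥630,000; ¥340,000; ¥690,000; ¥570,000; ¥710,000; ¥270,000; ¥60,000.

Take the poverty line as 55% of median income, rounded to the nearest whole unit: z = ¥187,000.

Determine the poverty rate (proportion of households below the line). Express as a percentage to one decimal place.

36.4%

4 of the 11 households have income below ¥187,000.
H = 4/11 = 36.4%.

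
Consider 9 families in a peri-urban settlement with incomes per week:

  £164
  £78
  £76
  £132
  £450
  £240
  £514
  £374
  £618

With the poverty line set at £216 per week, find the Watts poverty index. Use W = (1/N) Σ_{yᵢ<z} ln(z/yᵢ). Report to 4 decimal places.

0.3146

Incomes under z: £76, £78, £132, £164 (q = 4 of N = 9).
Log shortfalls: ln(216/76) = 1.0445; ln(216/78) = 1.0186; ln(216/132) = 0.4925; ln(216/164) = 0.2754.
W = 2.831003 / 9 = 0.3146.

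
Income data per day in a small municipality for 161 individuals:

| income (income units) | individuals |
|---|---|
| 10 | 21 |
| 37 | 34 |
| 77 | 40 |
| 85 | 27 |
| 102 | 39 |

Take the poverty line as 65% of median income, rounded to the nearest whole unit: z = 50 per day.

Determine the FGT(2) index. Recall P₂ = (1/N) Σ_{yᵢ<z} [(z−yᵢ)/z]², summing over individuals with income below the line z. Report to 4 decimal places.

0.0978

Poor units: 21×10, 34×37 (q = 55 of N = 161).
Gap ratios (z−y)/z: (50−10)/50 = 0.8000 (×21); (50−37)/50 = 0.2600 (×34).
Squared: 0.6400 (×21); 0.0676 (×34).
Sum = 15.738400; P₂ = 15.738400 / 161 = 0.0978.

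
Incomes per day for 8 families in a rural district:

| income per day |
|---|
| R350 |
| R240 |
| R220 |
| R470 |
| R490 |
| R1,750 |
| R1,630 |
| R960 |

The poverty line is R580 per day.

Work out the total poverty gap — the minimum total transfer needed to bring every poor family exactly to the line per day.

Poor units: R220, R240, R350, R470, R490 (q = 5 of N = 8).
Individual gaps: 580−220 = 360; 580−240 = 340; 580−350 = 230; 580−470 = 110; 580−490 = 90.
Aggregate gap = R1,130.

R1,130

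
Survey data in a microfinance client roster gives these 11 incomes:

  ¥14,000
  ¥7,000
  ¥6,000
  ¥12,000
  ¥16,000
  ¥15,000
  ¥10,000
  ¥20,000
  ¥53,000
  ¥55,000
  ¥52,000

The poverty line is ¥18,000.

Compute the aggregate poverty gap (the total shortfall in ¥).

¥46,000

Poor units: ¥6,000, ¥7,000, ¥10,000, ¥12,000, ¥14,000, ¥15,000, ¥16,000 (q = 7 of N = 11).
Individual gaps: 18000−6000 = 12000; 18000−7000 = 11000; 18000−10000 = 8000; 18000−12000 = 6000; 18000−14000 = 4000; 18000−15000 = 3000; 18000−16000 = 2000.
Aggregate gap = ¥46,000.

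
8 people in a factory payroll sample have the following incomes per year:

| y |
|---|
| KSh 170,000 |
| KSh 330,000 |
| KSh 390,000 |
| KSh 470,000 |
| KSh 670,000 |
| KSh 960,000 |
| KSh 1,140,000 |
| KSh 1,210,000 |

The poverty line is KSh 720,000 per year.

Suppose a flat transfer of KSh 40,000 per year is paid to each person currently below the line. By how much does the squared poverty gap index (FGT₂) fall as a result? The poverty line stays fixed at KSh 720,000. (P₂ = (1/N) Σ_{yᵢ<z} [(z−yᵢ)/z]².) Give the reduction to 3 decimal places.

Before: below the line — KSh 170,000, KSh 330,000, KSh 390,000, KSh 470,000, KSh 670,000; squared poverty gap index (FGT₂) = 0.15155.
After the KSh 40,000 transfer: below the line — KSh 210,000, KSh 370,000, KSh 430,000, KSh 510,000, KSh 710,000; squared poverty gap index (FGT₂) = 0.12319.
Reduction = 0.15155 − 0.12319 = 0.028.

0.028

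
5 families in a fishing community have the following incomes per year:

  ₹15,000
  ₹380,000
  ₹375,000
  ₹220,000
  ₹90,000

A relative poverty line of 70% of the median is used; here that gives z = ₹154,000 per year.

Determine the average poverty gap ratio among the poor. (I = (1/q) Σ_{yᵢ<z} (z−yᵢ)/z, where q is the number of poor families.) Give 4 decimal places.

Incomes under z: ₹15,000, ₹90,000 (q = 2 of N = 5).
Relative gaps: 0.9026, 0.4156; sum = 1.318182.
I averages over the q = 2 poor units only: 1.318182 / 2 = 0.6591.

0.6591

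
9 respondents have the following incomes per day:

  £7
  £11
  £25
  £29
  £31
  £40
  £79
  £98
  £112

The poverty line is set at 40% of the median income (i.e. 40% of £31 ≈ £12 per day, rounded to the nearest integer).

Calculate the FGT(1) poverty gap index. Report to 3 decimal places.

Below the line: £7, £11 (q = 2 of N = 9).
Normalized shortfalls: (12−7)/12 = 0.4167; (12−11)/12 = 0.0833.
Σ = 0.500000. Dividing by the full population N = 9 gives P₁ = 0.056.

0.056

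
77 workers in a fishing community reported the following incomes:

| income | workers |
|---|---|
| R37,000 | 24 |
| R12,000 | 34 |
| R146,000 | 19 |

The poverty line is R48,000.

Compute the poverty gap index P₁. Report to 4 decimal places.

0.4026

Poor units: 34×R12,000, 24×R37,000 (q = 58 of N = 77).
Gap ratios (z−y)/z: (48000−12000)/48000 = 0.7500 (×34); (48000−37000)/48000 = 0.2292 (×24).
Σ = 31.000000. Dividing by the full population N = 77 gives P₁ = 0.4026.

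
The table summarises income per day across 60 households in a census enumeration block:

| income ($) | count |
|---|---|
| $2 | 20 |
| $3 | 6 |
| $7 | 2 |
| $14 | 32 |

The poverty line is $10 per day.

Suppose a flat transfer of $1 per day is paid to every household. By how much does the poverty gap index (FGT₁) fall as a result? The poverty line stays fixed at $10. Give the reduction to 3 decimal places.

0.047

Before: below the line — 20×$2, 6×$3, 2×$7; poverty gap index (FGT₁) = 0.34667.
After the $1 transfer: below the line — 20×$3, 6×$4, 2×$8; poverty gap index (FGT₁) = 0.30000.
Reduction = 0.34667 − 0.30000 = 0.047.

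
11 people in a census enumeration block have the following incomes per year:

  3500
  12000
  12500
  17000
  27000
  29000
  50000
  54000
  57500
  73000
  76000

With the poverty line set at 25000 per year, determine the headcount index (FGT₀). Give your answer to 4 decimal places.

4 of the 11 people have income below 25000.
H = 4/11 = 0.3636.

0.3636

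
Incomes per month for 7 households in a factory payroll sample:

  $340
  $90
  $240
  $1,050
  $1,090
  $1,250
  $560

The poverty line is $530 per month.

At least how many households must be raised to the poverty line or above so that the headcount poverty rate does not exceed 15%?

3 of the 7 households are poor, so H = 3/7 = 0.429.
A headcount ratio of at most 15% allows at most ⌊0.15 × 7⌋ = 1 poor households.
So at least 3 − 1 = 2 must be lifted.

2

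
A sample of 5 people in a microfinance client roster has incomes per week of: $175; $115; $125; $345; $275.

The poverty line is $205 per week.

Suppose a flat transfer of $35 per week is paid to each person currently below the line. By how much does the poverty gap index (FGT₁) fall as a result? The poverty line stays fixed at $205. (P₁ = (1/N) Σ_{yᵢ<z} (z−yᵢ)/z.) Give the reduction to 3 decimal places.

Before: below the line — $115, $125, $175; poverty gap index (FGT₁) = 0.19512.
After the $35 transfer: below the line — $150, $160; poverty gap index (FGT₁) = 0.09756.
Reduction = 0.19512 − 0.09756 = 0.098.

0.098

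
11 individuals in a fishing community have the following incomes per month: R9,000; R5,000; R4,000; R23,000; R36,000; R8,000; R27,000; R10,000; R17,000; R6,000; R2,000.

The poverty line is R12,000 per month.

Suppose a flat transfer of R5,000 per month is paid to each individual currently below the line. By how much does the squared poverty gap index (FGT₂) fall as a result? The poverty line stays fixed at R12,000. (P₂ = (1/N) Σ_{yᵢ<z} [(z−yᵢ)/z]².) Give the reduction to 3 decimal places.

Before: below the line — R2,000, R4,000, R5,000, R6,000, R8,000, R9,000, R10,000; squared poverty gap index (FGT₂) = 0.17551.
After the R5,000 transfer: below the line — R7,000, R9,000, R10,000, R11,000; squared poverty gap index (FGT₂) = 0.02462.
Reduction = 0.17551 − 0.02462 = 0.151.

0.151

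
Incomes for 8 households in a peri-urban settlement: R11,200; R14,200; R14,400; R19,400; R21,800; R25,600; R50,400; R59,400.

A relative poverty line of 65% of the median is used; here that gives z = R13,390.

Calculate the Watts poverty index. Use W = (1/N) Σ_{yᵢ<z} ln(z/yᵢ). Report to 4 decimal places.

Below z: R11,200 (q = 1 of N = 8).
Log gaps: ln(13390/11200) = 0.1786.
W = 0.178594 / 8 = 0.0223.

0.0223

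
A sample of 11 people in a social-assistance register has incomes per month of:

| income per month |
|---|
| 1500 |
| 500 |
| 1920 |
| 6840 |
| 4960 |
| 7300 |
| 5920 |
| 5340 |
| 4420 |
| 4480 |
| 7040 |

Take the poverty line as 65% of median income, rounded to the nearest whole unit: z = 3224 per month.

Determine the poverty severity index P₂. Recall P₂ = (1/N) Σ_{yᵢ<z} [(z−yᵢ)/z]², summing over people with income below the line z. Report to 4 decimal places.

0.1058

Below the line: 500, 1500, 1920 (q = 3 of N = 11).
Gap ratios (z−y)/z: (3224−500)/3224 = 0.8449; (3224−1500)/3224 = 0.5347; (3224−1920)/3224 = 0.4045.
Squared: 0.7139; 0.2859; 0.1636.
Sum = 1.163418; P₂ = 1.163418 / 11 = 0.1058.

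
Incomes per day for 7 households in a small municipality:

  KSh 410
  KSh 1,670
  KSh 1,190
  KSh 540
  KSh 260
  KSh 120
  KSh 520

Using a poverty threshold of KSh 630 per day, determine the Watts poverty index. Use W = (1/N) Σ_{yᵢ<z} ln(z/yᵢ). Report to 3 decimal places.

Below z: KSh 120, KSh 260, KSh 410, KSh 520, KSh 540 (q = 5 of N = 7).
Log shortfalls: ln(630/120) = 1.6582; ln(630/260) = 0.8850; ln(630/410) = 0.4296; ln(630/520) = 0.1919; ln(630/540) = 0.1542.
W = 3.318871 / 7 = 0.474.

0.474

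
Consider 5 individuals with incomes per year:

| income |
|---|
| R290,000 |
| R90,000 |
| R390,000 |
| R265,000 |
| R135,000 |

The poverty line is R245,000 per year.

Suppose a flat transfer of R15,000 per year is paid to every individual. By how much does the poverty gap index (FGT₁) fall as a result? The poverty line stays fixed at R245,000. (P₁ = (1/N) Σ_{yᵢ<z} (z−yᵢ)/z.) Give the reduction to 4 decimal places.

0.0245

Before: below the line — R90,000, R135,000; poverty gap index (FGT₁) = 0.216327.
After the R15,000 transfer: below the line — R105,000, R150,000; poverty gap index (FGT₁) = 0.191837.
Reduction = 0.216327 − 0.191837 = 0.0245.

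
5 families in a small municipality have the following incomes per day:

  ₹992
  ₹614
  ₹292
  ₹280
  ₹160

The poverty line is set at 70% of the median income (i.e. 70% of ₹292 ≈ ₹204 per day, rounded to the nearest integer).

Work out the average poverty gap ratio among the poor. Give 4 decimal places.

Poor units: ₹160 (q = 1 of N = 5).
Relative gaps: 0.2157; sum = 0.215686.
The income-gap ratio divides by q (the poor only): 0.215686 / 1 = 0.2157.

0.2157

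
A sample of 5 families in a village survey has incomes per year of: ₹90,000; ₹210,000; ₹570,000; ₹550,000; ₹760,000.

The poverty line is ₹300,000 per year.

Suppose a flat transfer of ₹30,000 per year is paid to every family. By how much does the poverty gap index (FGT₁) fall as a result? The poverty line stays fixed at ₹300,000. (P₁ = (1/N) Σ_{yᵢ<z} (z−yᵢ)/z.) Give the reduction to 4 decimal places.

Before: below the line — ₹90,000, ₹210,000; poverty gap index (FGT₁) = 0.200000.
After the ₹30,000 transfer: below the line — ₹120,000, ₹240,000; poverty gap index (FGT₁) = 0.160000.
Reduction = 0.200000 − 0.160000 = 0.0400.

0.0400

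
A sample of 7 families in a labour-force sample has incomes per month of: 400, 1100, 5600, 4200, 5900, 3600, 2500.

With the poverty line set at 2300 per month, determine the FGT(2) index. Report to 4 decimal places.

Below z: 400, 1100 (q = 2 of N = 7).
Gap ratios (z−y)/z: (2300−400)/2300 = 0.8261; (2300−1100)/2300 = 0.5217.
Squared: 0.6824; 0.2722.
Sum = 0.954631; P₂ = 0.954631 / 7 = 0.1364.

0.1364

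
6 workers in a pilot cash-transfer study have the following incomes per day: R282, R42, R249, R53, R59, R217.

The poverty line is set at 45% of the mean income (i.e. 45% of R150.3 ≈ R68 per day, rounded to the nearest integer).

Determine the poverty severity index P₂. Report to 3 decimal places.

Below z: R42, R53, R59 (q = 3 of N = 6).
Normalized shortfalls: (68−42)/68 = 0.3824; (68−53)/68 = 0.2206; (68−59)/68 = 0.1324.
Squared: 0.1462; 0.0487; 0.0175.
Sum = 0.212370; P₂ = 0.212370 / 6 = 0.035.

0.035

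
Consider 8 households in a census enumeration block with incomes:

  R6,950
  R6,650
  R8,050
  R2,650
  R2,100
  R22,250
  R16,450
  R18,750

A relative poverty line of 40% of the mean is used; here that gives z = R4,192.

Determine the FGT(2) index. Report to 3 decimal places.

0.048

Incomes under z: R2,100, R2,650 (q = 2 of N = 8).
Normalized shortfalls: (4192−2100)/4192 = 0.4990; (4192−2650)/4192 = 0.3678.
Squared: 0.2490; 0.1353.
Sum = 0.384356; P₂ = 0.384356 / 8 = 0.048.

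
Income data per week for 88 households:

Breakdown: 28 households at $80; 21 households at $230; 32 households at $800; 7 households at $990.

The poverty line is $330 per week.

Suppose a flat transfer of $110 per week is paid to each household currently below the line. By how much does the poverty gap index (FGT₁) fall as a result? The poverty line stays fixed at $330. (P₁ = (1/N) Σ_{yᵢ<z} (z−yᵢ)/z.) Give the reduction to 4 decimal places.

0.1784

Before: below the line — 28×$80, 21×$230; poverty gap index (FGT₁) = 0.313361.
After the $110 transfer: below the line — 28×$190; poverty gap index (FGT₁) = 0.134986.
Reduction = 0.313361 − 0.134986 = 0.1784.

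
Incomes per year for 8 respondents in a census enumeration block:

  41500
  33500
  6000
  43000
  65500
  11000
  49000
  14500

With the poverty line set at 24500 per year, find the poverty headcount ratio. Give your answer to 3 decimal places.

3 of the 8 respondents have income below 24500.
H = 3/8 = 0.375.

0.375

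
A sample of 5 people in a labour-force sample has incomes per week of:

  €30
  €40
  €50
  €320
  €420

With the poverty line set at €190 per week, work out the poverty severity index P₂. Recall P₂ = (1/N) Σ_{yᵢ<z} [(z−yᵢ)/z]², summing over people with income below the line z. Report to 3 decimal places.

Below z: €30, €40, €50 (q = 3 of N = 5).
Relative gaps: (190−30)/190 = 0.8421; (190−40)/190 = 0.7895; (190−50)/190 = 0.7368.
Squared: 0.7091; 0.6233; 0.5429.
Sum = 1.875346; P₂ = 1.875346 / 5 = 0.375.

0.375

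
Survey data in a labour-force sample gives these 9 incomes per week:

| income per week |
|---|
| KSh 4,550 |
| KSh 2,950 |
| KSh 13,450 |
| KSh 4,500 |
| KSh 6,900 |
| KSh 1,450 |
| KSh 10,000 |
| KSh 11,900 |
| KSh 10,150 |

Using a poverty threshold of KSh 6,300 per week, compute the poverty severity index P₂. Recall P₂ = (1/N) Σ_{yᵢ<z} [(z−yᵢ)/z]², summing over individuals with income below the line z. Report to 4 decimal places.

0.1149

Below the line: KSh 1,450, KSh 2,950, KSh 4,500, KSh 4,550 (q = 4 of N = 9).
Shortfall ratios: (6300−1450)/6300 = 0.7698; (6300−2950)/6300 = 0.5317; (6300−4500)/6300 = 0.2857; (6300−4550)/6300 = 0.2778.
Squared: 0.5927; 0.2828; 0.0816; 0.0772.
Sum = 1.034203; P₂ = 1.034203 / 9 = 0.1149.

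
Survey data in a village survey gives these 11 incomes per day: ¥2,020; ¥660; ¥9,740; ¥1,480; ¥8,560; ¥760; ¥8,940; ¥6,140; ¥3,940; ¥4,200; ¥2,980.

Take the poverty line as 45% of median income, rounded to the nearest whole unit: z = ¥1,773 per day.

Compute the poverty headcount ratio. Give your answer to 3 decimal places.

3 of the 11 workers have income below ¥1,773.
H = 3/11 = 0.273.

0.273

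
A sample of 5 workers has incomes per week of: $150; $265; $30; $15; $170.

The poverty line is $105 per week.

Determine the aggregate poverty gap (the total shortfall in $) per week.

Incomes under z: $15, $30 (q = 2 of N = 5).
Individual gaps: 105−15 = 90; 105−30 = 75.
Aggregate gap = $165.

$165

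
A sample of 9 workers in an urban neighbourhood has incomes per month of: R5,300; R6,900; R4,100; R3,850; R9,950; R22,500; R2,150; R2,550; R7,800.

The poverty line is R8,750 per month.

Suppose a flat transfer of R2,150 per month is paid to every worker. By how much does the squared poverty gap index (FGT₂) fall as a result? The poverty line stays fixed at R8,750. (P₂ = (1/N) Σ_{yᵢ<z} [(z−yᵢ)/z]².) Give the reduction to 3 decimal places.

0.134

Before: below the line — R2,150, R2,550, R3,850, R4,100, R5,300, R6,900, R7,800; squared poverty gap index (FGT₂) = 0.20878.
After the R2,150 transfer: below the line — R4,300, R4,700, R6,000, R6,250, R7,450; squared poverty gap index (FGT₂) = 0.07504.
Reduction = 0.20878 − 0.07504 = 0.134.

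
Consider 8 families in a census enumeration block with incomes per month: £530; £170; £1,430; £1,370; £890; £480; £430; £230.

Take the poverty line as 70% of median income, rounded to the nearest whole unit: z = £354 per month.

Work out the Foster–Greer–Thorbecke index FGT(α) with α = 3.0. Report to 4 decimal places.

0.0229

Incomes under z: £170, £230 (q = 2 of N = 8).
Relative gaps: (354−170)/354 = 0.5198; (354−230)/354 = 0.3503.
Raised to α = 3.0: 0.14042; 0.04298.
Sum = 0.183404; FGT(3.0) = 0.183404 / 8 = 0.0229.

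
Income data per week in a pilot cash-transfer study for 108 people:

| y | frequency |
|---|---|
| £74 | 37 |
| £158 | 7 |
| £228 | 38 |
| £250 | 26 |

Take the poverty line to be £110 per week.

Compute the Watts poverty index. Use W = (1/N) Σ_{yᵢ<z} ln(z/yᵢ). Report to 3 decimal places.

Incomes under z: 37×£74 (q = 37 of N = 108).
Log shortfalls: ln(110/74) = 0.3964 (×37).
W = 14.667365 / 108 = 0.136.

0.136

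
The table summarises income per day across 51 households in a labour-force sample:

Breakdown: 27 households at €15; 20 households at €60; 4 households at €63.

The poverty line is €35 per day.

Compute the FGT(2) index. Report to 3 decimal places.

Incomes under z: 27×€15 (q = 27 of N = 51).
Normalized shortfalls: (35−15)/35 = 0.5714 (×27).
Squared: 0.3265 (×27).
Sum = 8.816327; P₂ = 8.816327 / 51 = 0.173.

0.173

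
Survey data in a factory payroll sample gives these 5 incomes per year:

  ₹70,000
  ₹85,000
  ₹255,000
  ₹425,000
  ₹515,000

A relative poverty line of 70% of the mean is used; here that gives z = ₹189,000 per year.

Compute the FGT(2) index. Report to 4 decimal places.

0.1398

Poor units: ₹70,000, ₹85,000 (q = 2 of N = 5).
Shortfall ratios: (189000−70000)/189000 = 0.6296; (189000−85000)/189000 = 0.5503.
Squared: 0.3964; 0.3028.
Sum = 0.699225; P₂ = 0.699225 / 5 = 0.1398.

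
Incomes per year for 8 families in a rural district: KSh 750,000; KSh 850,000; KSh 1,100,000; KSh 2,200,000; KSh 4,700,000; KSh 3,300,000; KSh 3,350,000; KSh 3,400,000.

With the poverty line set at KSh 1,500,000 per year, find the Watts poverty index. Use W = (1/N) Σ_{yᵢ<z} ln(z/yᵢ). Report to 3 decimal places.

Below the line: KSh 750,000, KSh 850,000, KSh 1,100,000 (q = 3 of N = 8).
Log shortfalls: ln(1500000/750000) = 0.6931; ln(1500000/850000) = 0.5680; ln(1500000/1100000) = 0.3102.
W = 1.571286 / 8 = 0.196.

0.196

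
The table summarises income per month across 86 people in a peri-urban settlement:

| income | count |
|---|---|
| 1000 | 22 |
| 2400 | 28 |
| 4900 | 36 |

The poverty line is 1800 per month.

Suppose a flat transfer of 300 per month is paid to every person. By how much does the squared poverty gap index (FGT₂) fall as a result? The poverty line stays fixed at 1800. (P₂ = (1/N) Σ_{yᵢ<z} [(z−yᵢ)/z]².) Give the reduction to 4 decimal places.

0.0308

Before: below the line — 22×1000; squared poverty gap index (FGT₂) = 0.050531.
After the 300 transfer: below the line — 22×1300; squared poverty gap index (FGT₂) = 0.019739.
Reduction = 0.050531 − 0.019739 = 0.0308.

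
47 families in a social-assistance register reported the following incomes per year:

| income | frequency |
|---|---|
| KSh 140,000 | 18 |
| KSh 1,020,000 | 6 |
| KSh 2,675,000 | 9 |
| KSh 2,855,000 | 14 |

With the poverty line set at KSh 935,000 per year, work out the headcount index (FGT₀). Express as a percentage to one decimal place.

38.3%

18 of the 47 families have income below KSh 935,000.
H = 18/47 = 38.3%.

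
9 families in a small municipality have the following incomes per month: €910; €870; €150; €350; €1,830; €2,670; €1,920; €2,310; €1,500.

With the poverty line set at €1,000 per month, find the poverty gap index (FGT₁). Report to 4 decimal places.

0.1911

Poor units: €150, €350, €870, €910 (q = 4 of N = 9).
Normalized shortfalls: (1000−150)/1000 = 0.8500; (1000−350)/1000 = 0.6500; (1000−870)/1000 = 0.1300; (1000−910)/1000 = 0.0900.
Sum of shortfalls = 1.720000; P₁ averages over all N: 1.720000 / 9 = 0.1911.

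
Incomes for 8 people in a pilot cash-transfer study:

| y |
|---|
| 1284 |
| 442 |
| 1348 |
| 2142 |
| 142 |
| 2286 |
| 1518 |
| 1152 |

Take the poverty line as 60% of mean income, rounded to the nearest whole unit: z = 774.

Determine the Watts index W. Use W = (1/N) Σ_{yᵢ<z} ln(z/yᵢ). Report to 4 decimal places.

Below z: 142, 442 (q = 2 of N = 8).
Log shortfalls: ln(774/142) = 1.6957; ln(774/442) = 0.5603.
W = 2.256007 / 8 = 0.2820.

0.2820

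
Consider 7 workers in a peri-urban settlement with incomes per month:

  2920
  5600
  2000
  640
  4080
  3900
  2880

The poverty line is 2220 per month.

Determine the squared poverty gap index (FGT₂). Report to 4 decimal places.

0.0738

Below z: 640, 2000 (q = 2 of N = 7).
Relative gaps: (2220−640)/2220 = 0.7117; (2220−2000)/2220 = 0.0991.
Squared: 0.5065; 0.0098.
Sum = 0.516354; P₂ = 0.516354 / 7 = 0.0738.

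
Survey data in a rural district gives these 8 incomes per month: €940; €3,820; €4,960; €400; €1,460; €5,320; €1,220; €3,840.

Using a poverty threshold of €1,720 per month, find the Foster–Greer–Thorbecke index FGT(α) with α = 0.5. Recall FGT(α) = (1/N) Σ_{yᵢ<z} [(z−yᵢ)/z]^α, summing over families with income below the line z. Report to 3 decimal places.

0.310

Poor units: €400, €940, €1,220, €1,460 (q = 4 of N = 8).
Gap ratios (z−y)/z: (1720−400)/1720 = 0.7674; (1720−940)/1720 = 0.4535; (1720−1220)/1720 = 0.2907; (1720−1460)/1720 = 0.1512.
Raised to α = 0.5: 0.87604; 0.67342; 0.53916; 0.38880.
Sum = 2.477414; FGT(0.5) = 2.477414 / 8 = 0.310.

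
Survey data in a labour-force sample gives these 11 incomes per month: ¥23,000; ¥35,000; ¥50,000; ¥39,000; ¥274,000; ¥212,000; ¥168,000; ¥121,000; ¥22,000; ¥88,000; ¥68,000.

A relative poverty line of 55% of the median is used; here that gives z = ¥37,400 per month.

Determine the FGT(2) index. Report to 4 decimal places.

Below the line: ¥22,000, ¥23,000, ¥35,000 (q = 3 of N = 11).
Relative gaps: (37400−22000)/37400 = 0.4118; (37400−23000)/37400 = 0.3850; (37400−35000)/37400 = 0.0642.
Squared: 0.1696; 0.1482; 0.0041.
Sum = 0.321914; P₂ = 0.321914 / 11 = 0.0293.

0.0293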